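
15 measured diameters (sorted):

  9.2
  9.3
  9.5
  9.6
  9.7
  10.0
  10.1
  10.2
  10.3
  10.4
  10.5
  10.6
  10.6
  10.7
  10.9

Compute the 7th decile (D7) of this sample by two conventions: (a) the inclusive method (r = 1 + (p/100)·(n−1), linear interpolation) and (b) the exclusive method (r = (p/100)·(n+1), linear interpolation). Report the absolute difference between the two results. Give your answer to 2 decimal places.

0.04

n = 15.
(a) r = 10.8; between ranks 10 (10.4) and 11 (10.5): 10.48.
(b) r = 11.2; between ranks 11 (10.5) and 12 (10.6): 10.52.
|10.48 − 10.52| = 0.04.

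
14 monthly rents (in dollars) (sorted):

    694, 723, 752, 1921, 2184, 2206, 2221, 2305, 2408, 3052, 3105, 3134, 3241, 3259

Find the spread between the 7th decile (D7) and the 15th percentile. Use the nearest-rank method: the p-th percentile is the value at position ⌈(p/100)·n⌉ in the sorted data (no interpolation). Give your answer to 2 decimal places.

n = 14.
P15: rank ⌈15/100·14⌉ = 3 → 752.
P70: rank ⌈70/100·14⌉ = 10 → 3052.
Difference: 3052 − 752 = 2300.

2300.00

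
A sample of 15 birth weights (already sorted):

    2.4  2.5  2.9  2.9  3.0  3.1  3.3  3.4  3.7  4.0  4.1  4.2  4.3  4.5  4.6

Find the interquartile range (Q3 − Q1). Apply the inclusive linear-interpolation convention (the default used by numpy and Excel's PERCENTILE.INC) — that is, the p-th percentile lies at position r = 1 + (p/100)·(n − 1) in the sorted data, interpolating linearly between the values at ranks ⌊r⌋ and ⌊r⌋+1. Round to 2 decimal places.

n = 15.
P25: r = 4.5; ranks 4–5 are 2.9, 3.0; interpolating gives 2.95.
P75: r = 11.5; ranks 11–12 are 4.1, 4.2; interpolating gives 4.15.
Difference: 4.15 − 2.95 = 1.2.

1.20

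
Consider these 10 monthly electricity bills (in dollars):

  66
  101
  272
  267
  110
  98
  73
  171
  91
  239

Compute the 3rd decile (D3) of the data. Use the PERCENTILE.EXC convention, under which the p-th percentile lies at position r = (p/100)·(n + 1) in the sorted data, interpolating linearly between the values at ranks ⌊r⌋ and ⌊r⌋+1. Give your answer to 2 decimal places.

Sorted: 66, 73, 91, 98, 101, 110, 171, 239, 267, 272.
n = 10.
r = (30/100)·(10 + 1) = 3.3.
Rank 3 is 91 and rank 4 is 98.
Interpolate: 91 + 0.3·(98 − 91) = 91 + 0.3·7 = 93.1.

93.10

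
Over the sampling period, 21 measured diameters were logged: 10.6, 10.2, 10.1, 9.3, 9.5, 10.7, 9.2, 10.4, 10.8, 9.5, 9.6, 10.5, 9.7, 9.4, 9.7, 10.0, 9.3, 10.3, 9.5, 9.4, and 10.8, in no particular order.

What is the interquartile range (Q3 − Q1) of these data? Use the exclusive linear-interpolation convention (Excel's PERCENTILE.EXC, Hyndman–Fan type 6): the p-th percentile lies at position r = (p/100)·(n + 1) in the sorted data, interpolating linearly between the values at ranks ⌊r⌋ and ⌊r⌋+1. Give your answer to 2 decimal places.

1.00

Sorted: 9.2, 9.3, 9.3, 9.4, 9.4, 9.5, 9.5, 9.5, 9.6, 9.7, 9.7, 10.0, 10.1, 10.2, 10.3, 10.4, 10.5, 10.6, 10.7, 10.8, 10.8.
n = 21.
P25: r = 5.5; ranks 5–6 are 9.4, 9.5; interpolating gives 9.45.
P75: r = 16.5; ranks 16–17 are 10.4, 10.5; interpolating gives 10.45.
Difference: 10.45 − 9.45 = 1.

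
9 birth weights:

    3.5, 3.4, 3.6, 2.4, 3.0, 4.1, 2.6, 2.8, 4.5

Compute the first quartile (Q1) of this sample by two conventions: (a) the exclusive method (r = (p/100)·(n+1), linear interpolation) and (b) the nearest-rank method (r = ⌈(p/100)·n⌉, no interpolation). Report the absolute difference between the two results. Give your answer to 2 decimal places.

0.10

Sorted: 2.4, 2.6, 2.8, 3.0, 3.4, 3.5, 3.6, 4.1, 4.5.
n = 9.
(a) r = 2.5; between ranks 2 (2.6) and 3 (2.8): 2.7.
(b) the nearest-rank method: rank 3 → 2.8.
|2.7 − 2.8| = 0.1.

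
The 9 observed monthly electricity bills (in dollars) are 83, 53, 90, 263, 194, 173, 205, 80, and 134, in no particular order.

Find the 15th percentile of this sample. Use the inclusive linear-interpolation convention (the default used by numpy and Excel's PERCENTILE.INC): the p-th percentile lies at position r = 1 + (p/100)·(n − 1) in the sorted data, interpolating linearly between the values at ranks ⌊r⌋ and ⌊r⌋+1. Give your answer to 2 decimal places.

80.60

Sorted: 53, 80, 83, 90, 134, 173, 194, 205, 263.
n = 9.
r = 1 + (15/100)·(9 − 1) = 1 + 1.2 = 2.2.
Rank 2 is 80 and rank 3 is 83.
Interpolate: 80 + 0.2·(83 − 80) = 80 + 0.2·3 = 80.6.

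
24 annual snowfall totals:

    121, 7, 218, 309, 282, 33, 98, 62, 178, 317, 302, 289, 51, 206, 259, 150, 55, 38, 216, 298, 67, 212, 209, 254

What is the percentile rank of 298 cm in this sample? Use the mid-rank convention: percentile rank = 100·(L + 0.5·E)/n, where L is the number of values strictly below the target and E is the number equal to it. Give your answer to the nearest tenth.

Sorted: 7, 33, 38, 51, 55, 62, 67, 98, 121, 150, 178, 206, 209, 212, 216, 218, 254, 259, 282, 289, 298, 302, 309, 317.
Count below 298: L = 20; count equal: E = 1; n = 24.
Percentile rank = 100·(20 + 0.5·1)/24 = 100·20.5/24 = 85.42.

85.4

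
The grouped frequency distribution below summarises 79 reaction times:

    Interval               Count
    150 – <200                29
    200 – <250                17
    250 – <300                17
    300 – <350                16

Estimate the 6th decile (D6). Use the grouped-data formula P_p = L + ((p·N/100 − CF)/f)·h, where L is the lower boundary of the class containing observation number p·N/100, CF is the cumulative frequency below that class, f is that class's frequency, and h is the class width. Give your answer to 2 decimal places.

N = 79; target position k = 60/100 · 79 = 47.4.
Cumulative frequencies: 29, 46, 63, 79.
Observation 47.4 falls in the class 250 – <300.
L = 250, CF = 46, f = 17, h = 50.
P60 = 250 + ((47.4 − 46)/17)·50 = 250 + 4.11765 = 254.118.

254.12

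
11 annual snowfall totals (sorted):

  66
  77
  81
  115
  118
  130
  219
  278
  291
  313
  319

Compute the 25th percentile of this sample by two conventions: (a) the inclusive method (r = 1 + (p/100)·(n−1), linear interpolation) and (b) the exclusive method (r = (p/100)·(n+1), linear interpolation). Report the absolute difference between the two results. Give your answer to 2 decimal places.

n = 11.
(a) r = 3.5; between ranks 3 (81) and 4 (115): 98.
(b) r = 3 → value at rank 3 = 81.
|98 − 81| = 17.

17.00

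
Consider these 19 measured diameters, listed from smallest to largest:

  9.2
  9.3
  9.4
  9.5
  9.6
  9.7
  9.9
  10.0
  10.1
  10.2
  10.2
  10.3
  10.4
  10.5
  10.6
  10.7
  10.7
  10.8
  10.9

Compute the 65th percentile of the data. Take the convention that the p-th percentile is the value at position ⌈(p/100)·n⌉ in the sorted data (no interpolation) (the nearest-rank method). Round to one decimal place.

n = 19.
Position = ⌈65/100 · 19⌉ = ⌈12.35⌉ = 13.
The value at rank 13 is 10.4.

10.4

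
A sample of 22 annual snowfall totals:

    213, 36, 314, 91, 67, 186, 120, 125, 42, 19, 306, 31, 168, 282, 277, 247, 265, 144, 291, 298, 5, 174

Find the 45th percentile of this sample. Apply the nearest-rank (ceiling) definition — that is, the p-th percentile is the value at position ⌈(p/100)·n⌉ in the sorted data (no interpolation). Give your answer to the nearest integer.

Sorted: 5, 19, 31, 36, 42, 67, 91, 120, 125, 144, 168, 174, 186, 213, 247, 265, 277, 282, 291, 298, 306, 314.
n = 22.
Position = ⌈45/100 · 22⌉ = ⌈9.9⌉ = 10.
The value at rank 10 is 144.

144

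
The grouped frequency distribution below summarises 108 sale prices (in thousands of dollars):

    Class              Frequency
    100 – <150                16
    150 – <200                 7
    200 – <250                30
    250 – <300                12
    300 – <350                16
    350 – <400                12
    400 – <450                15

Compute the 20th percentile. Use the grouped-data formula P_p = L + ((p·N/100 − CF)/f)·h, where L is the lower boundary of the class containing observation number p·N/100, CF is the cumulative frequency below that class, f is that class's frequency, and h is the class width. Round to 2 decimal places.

N = 108; target position k = 20/100 · 108 = 21.6.
Cumulative frequencies: 16, 23, 53, 65, 81, 93, 108.
Observation 21.6 falls in the class 150 – <200.
L = 150, CF = 16, f = 7, h = 50.
P20 = 150 + ((21.6 − 16)/7)·50 = 150 + 40 = 190.

190.00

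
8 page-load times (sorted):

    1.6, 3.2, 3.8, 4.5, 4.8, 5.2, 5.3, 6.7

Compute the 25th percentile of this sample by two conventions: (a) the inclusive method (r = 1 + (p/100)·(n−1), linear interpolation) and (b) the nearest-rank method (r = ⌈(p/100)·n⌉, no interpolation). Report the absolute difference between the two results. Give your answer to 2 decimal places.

0.45

n = 8.
(a) r = 2.75; between ranks 2 (3.2) and 3 (3.8): 3.65.
(b) the nearest-rank method: rank 2 → 3.2.
|3.65 − 3.2| = 0.45.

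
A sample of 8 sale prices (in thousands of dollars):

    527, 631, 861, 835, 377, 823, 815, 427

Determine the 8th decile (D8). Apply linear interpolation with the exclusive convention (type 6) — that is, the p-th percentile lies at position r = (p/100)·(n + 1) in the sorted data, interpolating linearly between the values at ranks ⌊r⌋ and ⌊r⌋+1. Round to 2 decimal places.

Sorted: 377, 427, 527, 631, 815, 823, 835, 861.
n = 8.
r = (80/100)·(8 + 1) = 7.2.
Rank 7 is 835 and rank 8 is 861.
Interpolate: 835 + 0.2·(861 − 835) = 835 + 0.2·26 = 840.2.

840.20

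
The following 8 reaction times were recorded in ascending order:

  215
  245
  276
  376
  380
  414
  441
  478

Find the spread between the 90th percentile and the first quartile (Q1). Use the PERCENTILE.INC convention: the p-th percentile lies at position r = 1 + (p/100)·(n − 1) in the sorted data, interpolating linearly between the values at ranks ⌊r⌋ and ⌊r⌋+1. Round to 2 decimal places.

n = 8.
P25: r = 2.75; ranks 2–3 are 245, 276; interpolating gives 268.25.
P90: r = 7.3; ranks 7–8 are 441, 478; interpolating gives 452.1.
Difference: 452.1 − 268.25 = 183.85.

183.85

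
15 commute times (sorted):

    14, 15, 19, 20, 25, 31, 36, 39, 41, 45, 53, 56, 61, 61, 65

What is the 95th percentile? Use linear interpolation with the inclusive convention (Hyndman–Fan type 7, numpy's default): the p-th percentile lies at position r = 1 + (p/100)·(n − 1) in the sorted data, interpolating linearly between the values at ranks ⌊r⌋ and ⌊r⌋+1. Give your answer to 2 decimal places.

62.20

n = 15.
r = 1 + (95/100)·(15 − 1) = 1 + 13.3 = 14.3.
Rank 14 is 61 and rank 15 is 65.
Interpolate: 61 + 0.3·(65 − 61) = 61 + 0.3·4 = 62.2.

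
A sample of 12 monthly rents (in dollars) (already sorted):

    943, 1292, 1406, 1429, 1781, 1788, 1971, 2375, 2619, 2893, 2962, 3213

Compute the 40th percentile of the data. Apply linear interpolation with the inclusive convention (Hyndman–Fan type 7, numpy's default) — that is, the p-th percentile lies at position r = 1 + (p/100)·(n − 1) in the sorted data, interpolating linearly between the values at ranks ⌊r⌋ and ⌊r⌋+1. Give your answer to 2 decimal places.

1783.80

n = 12.
r = 1 + (40/100)·(12 − 1) = 1 + 4.4 = 5.4.
Rank 5 is 1781 and rank 6 is 1788.
Interpolate: 1781 + 0.4·(1788 − 1781) = 1781 + 0.4·7 = 1783.8.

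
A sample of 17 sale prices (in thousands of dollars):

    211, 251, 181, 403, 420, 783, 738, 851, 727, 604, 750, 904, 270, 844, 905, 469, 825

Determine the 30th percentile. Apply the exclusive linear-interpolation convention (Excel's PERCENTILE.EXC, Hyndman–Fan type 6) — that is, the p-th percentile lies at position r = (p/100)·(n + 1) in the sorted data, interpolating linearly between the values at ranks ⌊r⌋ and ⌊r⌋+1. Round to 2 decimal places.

Sorted: 181, 211, 251, 270, 403, 420, 469, 604, 727, 738, 750, 783, 825, 844, 851, 904, 905.
n = 17.
r = (30/100)·(17 + 1) = 5.4.
Rank 5 is 403 and rank 6 is 420.
Interpolate: 403 + 0.4·(420 − 403) = 403 + 0.4·17 = 409.8.

409.80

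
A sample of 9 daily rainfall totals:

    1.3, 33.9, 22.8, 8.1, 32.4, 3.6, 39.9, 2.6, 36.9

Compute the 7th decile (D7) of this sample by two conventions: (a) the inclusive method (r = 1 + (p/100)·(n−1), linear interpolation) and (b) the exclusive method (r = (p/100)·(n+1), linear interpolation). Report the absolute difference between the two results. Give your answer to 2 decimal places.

Sorted: 1.3, 2.6, 3.6, 8.1, 22.8, 32.4, 33.9, 36.9, 39.9.
n = 9.
(a) r = 6.6; between ranks 6 (32.4) and 7 (33.9): 33.3.
(b) r = 7 → value at rank 7 = 33.9.
|33.3 − 33.9| = 0.6.

0.60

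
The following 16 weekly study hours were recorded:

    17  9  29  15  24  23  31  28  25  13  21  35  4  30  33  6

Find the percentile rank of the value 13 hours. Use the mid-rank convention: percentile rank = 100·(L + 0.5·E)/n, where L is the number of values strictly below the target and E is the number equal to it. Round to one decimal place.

21.9

Sorted: 4, 6, 9, 13, 15, 17, 21, 23, 24, 25, 28, 29, 30, 31, 33, 35.
Count below 13: L = 3; count equal: E = 1; n = 16.
Percentile rank = 100·(3 + 0.5·1)/16 = 100·3.5/16 = 21.88.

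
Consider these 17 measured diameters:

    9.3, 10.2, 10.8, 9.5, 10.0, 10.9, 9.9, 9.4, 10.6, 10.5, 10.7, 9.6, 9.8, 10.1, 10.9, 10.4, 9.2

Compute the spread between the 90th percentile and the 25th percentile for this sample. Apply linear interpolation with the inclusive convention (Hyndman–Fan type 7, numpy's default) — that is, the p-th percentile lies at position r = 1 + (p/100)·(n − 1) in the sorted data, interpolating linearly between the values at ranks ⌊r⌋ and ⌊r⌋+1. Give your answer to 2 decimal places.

1.24

Sorted: 9.2, 9.3, 9.4, 9.5, 9.6, 9.8, 9.9, 10.0, 10.1, 10.2, 10.4, 10.5, 10.6, 10.7, 10.8, 10.9, 10.9.
n = 17.
P25: r = 5 (integer) → 9.6.
P90: r = 15.4; ranks 15–16 are 10.8, 10.9; interpolating gives 10.84.
Difference: 10.84 − 9.6 = 1.24.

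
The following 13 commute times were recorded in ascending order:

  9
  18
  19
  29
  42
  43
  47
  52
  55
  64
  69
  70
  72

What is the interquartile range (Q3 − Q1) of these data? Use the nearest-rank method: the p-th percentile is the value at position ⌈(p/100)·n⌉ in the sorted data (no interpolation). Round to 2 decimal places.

35.00

n = 13.
P25: rank ⌈25/100·13⌉ = 4 → 29.
P75: rank ⌈75/100·13⌉ = 10 → 64.
Difference: 64 − 29 = 35.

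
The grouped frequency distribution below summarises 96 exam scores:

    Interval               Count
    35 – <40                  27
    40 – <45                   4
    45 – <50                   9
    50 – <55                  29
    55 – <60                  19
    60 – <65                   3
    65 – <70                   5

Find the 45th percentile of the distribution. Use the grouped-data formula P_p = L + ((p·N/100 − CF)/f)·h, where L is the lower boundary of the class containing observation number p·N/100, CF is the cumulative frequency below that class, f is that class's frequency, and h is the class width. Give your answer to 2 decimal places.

50.55

N = 96; target position k = 45/100 · 96 = 43.2.
Cumulative frequencies: 27, 31, 40, 69, 88, 91, 96.
Observation 43.2 falls in the class 50 – <55.
L = 50, CF = 40, f = 29, h = 5.
P45 = 50 + ((43.2 − 40)/29)·5 = 50 + 0.551724 = 50.5517.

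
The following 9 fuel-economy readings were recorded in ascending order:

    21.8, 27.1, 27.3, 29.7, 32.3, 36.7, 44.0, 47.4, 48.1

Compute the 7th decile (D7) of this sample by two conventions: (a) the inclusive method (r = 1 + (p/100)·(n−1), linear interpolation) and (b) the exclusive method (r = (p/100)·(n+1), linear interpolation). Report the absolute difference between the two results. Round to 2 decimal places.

n = 9.
(a) r = 6.6; between ranks 6 (36.7) and 7 (44.0): 41.08.
(b) r = 7 → value at rank 7 = 44.
|41.08 − 44| = 2.92.

2.92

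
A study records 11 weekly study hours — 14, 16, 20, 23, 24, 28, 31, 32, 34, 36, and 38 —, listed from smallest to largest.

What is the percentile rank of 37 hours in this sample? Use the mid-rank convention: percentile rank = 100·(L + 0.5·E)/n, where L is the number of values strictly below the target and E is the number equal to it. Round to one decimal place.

Count below 37: L = 10; count equal: E = 0; n = 11.
Percentile rank = 100·(10 + 0.5·0)/11 = 100·10/11 = 90.91.

90.9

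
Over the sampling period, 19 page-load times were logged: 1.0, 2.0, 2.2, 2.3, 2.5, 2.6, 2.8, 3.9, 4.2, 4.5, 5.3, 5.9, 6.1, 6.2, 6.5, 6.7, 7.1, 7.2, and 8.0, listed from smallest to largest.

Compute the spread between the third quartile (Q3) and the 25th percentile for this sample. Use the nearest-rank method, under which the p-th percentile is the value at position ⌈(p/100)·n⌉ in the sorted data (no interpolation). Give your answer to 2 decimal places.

n = 19.
P25: rank ⌈25/100·19⌉ = 5 → 2.5.
P75: rank ⌈75/100·19⌉ = 15 → 6.5.
Difference: 6.5 − 2.5 = 4.

4.00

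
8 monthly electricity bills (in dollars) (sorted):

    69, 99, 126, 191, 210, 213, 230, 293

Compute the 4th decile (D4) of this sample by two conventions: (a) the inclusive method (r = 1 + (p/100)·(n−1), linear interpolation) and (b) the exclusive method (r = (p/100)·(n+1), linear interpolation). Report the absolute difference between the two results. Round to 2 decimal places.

n = 8.
(a) r = 3.8; between ranks 3 (126) and 4 (191): 178.
(b) r = 3.6; between ranks 3 (126) and 4 (191): 165.
|178 − 165| = 13.

13.00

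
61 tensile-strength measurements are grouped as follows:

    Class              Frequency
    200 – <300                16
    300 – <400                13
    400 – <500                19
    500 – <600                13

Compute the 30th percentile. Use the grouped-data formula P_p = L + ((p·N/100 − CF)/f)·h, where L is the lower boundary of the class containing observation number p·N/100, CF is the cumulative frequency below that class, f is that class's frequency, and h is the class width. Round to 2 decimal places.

317.69

N = 61; target position k = 30/100 · 61 = 18.3.
Cumulative frequencies: 16, 29, 48, 61.
Observation 18.3 falls in the class 300 – <400.
L = 300, CF = 16, f = 13, h = 100.
P30 = 300 + ((18.3 − 16)/13)·100 = 300 + 17.6923 = 317.692.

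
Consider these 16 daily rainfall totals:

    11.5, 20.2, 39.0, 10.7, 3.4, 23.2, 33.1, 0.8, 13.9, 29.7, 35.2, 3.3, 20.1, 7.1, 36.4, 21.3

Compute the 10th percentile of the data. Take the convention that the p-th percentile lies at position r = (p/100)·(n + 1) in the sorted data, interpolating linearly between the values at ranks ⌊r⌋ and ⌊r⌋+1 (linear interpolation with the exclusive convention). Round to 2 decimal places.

2.55

Sorted: 0.8, 3.3, 3.4, 7.1, 10.7, 11.5, 13.9, 20.1, 20.2, 21.3, 23.2, 29.7, 33.1, 35.2, 36.4, 39.0.
n = 16.
r = (10/100)·(16 + 1) = 1.7.
Rank 1 is 0.8 and rank 2 is 3.3.
Interpolate: 0.8 + 0.7·(3.3 − 0.8) = 0.8 + 0.7·2.5 = 2.55.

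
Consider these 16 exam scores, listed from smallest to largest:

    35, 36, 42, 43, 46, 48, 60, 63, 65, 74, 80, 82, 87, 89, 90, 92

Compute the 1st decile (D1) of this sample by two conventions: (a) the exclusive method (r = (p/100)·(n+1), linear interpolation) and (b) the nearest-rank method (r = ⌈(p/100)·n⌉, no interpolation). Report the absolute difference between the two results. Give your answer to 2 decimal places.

n = 16.
(a) r = 1.7; between ranks 1 (35) and 2 (36): 35.7.
(b) the nearest-rank method: rank 2 → 36.
|35.7 − 36| = 0.3.

0.30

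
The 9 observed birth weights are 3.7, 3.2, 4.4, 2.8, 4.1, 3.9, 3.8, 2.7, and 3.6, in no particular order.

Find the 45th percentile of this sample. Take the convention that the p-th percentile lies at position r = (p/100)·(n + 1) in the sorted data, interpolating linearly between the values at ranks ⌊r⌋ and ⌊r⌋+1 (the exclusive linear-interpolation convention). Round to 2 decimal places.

Sorted: 2.7, 2.8, 3.2, 3.6, 3.7, 3.8, 3.9, 4.1, 4.4.
n = 9.
r = (45/100)·(9 + 1) = 4.5.
Rank 4 is 3.6 and rank 5 is 3.7.
Interpolate: 3.6 + 0.5·(3.7 − 3.6) = 3.6 + 0.5·0.1 = 3.65.

3.65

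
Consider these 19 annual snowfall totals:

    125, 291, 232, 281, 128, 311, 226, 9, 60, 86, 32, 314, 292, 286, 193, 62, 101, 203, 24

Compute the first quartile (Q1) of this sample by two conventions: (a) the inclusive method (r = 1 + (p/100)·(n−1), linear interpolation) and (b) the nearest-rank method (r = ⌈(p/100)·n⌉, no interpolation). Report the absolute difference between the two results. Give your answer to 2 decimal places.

Sorted: 9, 24, 32, 60, 62, 86, 101, 125, 128, 193, 203, 226, 232, 281, 286, 291, 292, 311, 314.
n = 19.
(a) r = 5.5; between ranks 5 (62) and 6 (86): 74.
(b) the nearest-rank method: rank 5 → 62.
|74 − 62| = 12.

12.00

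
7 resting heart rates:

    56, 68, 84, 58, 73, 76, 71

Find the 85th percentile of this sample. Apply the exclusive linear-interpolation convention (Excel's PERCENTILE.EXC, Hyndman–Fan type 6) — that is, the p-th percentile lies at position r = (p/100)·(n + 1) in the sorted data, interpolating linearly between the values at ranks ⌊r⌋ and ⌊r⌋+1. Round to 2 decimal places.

82.40

Sorted: 56, 58, 68, 71, 73, 76, 84.
n = 7.
r = (85/100)·(7 + 1) = 6.8.
Rank 6 is 76 and rank 7 is 84.
Interpolate: 76 + 0.8·(84 − 76) = 76 + 0.8·8 = 82.4.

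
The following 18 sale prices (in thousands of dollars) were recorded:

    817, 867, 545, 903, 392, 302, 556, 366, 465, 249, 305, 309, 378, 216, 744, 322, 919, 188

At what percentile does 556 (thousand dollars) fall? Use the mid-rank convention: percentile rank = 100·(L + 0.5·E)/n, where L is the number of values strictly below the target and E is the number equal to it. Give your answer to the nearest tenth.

69.4

Sorted: 188, 216, 249, 302, 305, 309, 322, 366, 378, 392, 465, 545, 556, 744, 817, 867, 903, 919.
Count below 556: L = 12; count equal: E = 1; n = 18.
Percentile rank = 100·(12 + 0.5·1)/18 = 100·12.5/18 = 69.44.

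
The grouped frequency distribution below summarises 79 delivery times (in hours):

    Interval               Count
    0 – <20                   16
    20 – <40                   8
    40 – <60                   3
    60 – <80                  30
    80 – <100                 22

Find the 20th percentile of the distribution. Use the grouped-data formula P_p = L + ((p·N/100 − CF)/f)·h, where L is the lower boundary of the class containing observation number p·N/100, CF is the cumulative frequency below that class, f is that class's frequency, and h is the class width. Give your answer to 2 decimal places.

19.75

N = 79; target position k = 20/100 · 79 = 15.8.
Cumulative frequencies: 16, 24, 27, 57, 79.
Observation 15.8 falls in the class 0 – <20.
L = 0, CF = 0, f = 16, h = 20.
P20 = 0 + ((15.8 − 0)/16)·20 = 0 + 19.75 = 19.75.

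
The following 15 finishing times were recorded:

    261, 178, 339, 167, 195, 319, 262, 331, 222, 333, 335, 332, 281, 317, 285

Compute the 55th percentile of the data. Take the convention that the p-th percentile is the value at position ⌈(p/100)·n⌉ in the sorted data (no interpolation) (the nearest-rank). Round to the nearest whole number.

317

Sorted: 167, 178, 195, 222, 261, 262, 281, 285, 317, 319, 331, 332, 333, 335, 339.
n = 15.
Position = ⌈55/100 · 15⌉ = ⌈8.25⌉ = 9.
The value at rank 9 is 317.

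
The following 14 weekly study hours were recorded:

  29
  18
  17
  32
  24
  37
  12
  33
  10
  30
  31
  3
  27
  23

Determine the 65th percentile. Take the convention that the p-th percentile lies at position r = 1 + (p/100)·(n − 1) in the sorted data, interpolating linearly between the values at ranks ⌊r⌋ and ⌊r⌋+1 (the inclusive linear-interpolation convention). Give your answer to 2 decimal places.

Sorted: 3, 10, 12, 17, 18, 23, 24, 27, 29, 30, 31, 32, 33, 37.
n = 14.
r = 1 + (65/100)·(14 − 1) = 1 + 8.45 = 9.45.
Rank 9 is 29 and rank 10 is 30.
Interpolate: 29 + 0.45·(30 − 29) = 29 + 0.45·1 = 29.45.

29.45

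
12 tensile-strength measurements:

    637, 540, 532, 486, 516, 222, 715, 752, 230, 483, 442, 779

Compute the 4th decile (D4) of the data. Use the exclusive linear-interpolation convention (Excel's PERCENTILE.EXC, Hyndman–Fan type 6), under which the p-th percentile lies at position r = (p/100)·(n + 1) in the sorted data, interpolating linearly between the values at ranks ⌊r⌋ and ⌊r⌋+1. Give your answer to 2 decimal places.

Sorted: 222, 230, 442, 483, 486, 516, 532, 540, 637, 715, 752, 779.
n = 12.
r = (40/100)·(12 + 1) = 5.2.
Rank 5 is 486 and rank 6 is 516.
Interpolate: 486 + 0.2·(516 − 486) = 486 + 0.2·30 = 492.

492.00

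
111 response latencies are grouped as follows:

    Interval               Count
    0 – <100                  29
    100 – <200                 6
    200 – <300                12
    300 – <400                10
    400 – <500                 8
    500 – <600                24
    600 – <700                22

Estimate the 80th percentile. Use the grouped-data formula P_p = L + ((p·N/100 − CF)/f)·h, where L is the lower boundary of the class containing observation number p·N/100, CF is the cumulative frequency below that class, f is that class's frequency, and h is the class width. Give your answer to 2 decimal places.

599.17

N = 111; target position k = 80/100 · 111 = 88.8.
Cumulative frequencies: 29, 35, 47, 57, 65, 89, 111.
Observation 88.8 falls in the class 500 – <600.
L = 500, CF = 65, f = 24, h = 100.
P80 = 500 + ((88.8 − 65)/24)·100 = 500 + 99.1667 = 599.167.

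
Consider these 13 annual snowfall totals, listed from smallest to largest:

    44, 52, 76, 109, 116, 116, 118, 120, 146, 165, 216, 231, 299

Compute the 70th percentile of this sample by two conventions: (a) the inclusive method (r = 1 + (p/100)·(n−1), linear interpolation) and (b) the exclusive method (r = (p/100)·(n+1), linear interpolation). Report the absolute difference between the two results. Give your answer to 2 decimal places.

7.60

n = 13.
(a) r = 9.4; between ranks 9 (146) and 10 (165): 153.6.
(b) r = 9.8; between ranks 9 (146) and 10 (165): 161.2.
|153.6 − 161.2| = 7.6.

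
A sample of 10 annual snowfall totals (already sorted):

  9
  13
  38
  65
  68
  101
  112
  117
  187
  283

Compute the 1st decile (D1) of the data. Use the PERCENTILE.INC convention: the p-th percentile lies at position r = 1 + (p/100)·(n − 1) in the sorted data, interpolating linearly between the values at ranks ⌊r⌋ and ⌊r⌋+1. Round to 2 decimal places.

12.60

n = 10.
r = 1 + (10/100)·(10 − 1) = 1 + 0.9 = 1.9.
Rank 1 is 9 and rank 2 is 13.
Interpolate: 9 + 0.9·(13 − 9) = 9 + 0.9·4 = 12.6.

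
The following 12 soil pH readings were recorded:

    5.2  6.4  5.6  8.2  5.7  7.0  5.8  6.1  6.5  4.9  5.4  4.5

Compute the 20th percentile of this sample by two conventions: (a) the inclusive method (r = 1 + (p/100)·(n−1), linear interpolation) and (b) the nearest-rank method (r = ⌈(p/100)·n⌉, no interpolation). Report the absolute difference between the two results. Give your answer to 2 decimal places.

0.04

Sorted: 4.5, 4.9, 5.2, 5.4, 5.6, 5.7, 5.8, 6.1, 6.4, 6.5, 7.0, 8.2.
n = 12.
(a) r = 3.2; between ranks 3 (5.2) and 4 (5.4): 5.24.
(b) the nearest-rank method: rank 3 → 5.2.
|5.24 − 5.2| = 0.04.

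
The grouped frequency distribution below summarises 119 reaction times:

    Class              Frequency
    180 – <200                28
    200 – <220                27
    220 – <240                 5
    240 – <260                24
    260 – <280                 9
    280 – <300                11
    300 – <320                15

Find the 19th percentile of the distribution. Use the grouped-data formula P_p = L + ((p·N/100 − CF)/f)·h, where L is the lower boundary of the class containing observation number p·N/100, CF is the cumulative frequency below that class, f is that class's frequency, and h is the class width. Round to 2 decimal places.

196.15

N = 119; target position k = 19/100 · 119 = 22.61.
Cumulative frequencies: 28, 55, 60, 84, 93, 104, 119.
Observation 22.61 falls in the class 180 – <200.
L = 180, CF = 0, f = 28, h = 20.
P19 = 180 + ((22.61 − 0)/28)·20 = 180 + 16.15 = 196.15.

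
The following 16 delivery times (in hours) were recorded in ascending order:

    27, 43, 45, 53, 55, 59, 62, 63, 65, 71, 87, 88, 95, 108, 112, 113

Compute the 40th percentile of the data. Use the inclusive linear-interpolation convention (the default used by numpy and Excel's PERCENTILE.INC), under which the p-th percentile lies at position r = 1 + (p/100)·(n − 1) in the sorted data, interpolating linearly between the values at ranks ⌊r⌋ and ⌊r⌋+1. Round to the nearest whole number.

62

n = 16.
r = 1 + (40/100)·(16 − 1) = 1 + 6 = 7.
r is an integer, so P40 is the value at rank 7: 62.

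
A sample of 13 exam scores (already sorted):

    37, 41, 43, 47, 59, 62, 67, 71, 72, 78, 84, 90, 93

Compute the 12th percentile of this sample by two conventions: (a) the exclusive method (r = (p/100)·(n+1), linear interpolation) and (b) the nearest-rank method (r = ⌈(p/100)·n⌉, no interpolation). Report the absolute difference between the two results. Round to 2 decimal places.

1.28

n = 13.
(a) r = 1.68; between ranks 1 (37) and 2 (41): 39.72.
(b) the nearest-rank method: rank 2 → 41.
|39.72 − 41| = 1.28.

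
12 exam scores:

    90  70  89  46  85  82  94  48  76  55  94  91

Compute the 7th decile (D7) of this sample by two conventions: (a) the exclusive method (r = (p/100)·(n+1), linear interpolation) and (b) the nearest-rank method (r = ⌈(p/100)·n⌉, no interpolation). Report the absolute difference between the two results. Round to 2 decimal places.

0.10

Sorted: 46, 48, 55, 70, 76, 82, 85, 89, 90, 91, 94, 94.
n = 12.
(a) r = 9.1; between ranks 9 (90) and 10 (91): 90.1.
(b) the nearest-rank method: rank 9 → 90.
|90.1 − 90| = 0.1.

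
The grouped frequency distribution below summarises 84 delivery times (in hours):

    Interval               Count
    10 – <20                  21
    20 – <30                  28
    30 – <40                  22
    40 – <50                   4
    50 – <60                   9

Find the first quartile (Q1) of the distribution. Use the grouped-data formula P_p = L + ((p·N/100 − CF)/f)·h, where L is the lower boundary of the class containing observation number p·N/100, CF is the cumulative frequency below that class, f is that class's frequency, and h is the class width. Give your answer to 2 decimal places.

20.00

N = 84; target position k = 25/100 · 84 = 21.
Cumulative frequencies: 21, 49, 71, 75, 84.
Observation 21 falls in the class 10 – <20.
L = 10, CF = 0, f = 21, h = 10.
P25 = 10 + ((21 − 0)/21)·10 = 10 + 10 = 20.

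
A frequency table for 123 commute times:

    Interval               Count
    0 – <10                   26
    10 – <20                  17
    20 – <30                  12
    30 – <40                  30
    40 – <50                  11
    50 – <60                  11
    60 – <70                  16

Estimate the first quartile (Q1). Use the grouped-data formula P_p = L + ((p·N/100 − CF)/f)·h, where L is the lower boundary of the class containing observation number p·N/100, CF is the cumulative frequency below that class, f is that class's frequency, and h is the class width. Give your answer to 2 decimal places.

12.79

N = 123; target position k = 25/100 · 123 = 30.75.
Cumulative frequencies: 26, 43, 55, 85, 96, 107, 123.
Observation 30.75 falls in the class 10 – <20.
L = 10, CF = 26, f = 17, h = 10.
P25 = 10 + ((30.75 − 26)/17)·10 = 10 + 2.79412 = 12.7941.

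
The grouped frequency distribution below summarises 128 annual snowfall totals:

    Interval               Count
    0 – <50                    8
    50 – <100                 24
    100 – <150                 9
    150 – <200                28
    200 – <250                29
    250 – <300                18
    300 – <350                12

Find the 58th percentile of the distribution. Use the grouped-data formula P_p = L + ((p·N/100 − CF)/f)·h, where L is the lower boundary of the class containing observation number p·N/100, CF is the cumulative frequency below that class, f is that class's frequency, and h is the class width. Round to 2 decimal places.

N = 128; target position k = 58/100 · 128 = 74.24.
Cumulative frequencies: 8, 32, 41, 69, 98, 116, 128.
Observation 74.24 falls in the class 200 – <250.
L = 200, CF = 69, f = 29, h = 50.
P58 = 200 + ((74.24 − 69)/29)·50 = 200 + 9.03448 = 209.034.

209.03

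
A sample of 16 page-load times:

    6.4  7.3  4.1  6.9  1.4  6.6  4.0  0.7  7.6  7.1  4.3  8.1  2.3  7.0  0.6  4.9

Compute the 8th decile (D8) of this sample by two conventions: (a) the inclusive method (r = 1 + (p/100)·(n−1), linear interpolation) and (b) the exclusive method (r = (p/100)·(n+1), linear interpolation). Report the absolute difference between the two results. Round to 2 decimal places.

Sorted: 0.6, 0.7, 1.4, 2.3, 4.0, 4.1, 4.3, 4.9, 6.4, 6.6, 6.9, 7.0, 7.1, 7.3, 7.6, 8.1.
n = 16.
(a) r = 13 → value at rank 13 = 7.1.
(b) r = 13.6; between ranks 13 (7.1) and 14 (7.3): 7.22.
|7.1 − 7.22| = 0.12.

0.12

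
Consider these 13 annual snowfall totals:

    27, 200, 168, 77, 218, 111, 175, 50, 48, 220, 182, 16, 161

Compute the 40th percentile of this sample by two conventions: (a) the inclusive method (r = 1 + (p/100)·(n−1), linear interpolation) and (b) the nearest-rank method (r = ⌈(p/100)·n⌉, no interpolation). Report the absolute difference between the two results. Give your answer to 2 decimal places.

6.80

Sorted: 16, 27, 48, 50, 77, 111, 161, 168, 175, 182, 200, 218, 220.
n = 13.
(a) r = 5.8; between ranks 5 (77) and 6 (111): 104.2.
(b) the nearest-rank method: rank 6 → 111.
|104.2 − 111| = 6.8.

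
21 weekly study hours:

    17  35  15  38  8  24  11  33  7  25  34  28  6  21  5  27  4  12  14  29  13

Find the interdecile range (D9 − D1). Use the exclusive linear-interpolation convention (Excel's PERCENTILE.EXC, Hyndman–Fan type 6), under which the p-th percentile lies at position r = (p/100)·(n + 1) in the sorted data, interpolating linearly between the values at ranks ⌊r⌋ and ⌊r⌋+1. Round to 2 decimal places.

29.60

Sorted: 4, 5, 6, 7, 8, 11, 12, 13, 14, 15, 17, 21, 24, 25, 27, 28, 29, 33, 34, 35, 38.
n = 21.
P10: r = 2.2; ranks 2–3 are 5, 6; interpolating gives 5.2.
P90: r = 19.8; ranks 19–20 are 34, 35; interpolating gives 34.8.
Difference: 34.8 − 5.2 = 29.6.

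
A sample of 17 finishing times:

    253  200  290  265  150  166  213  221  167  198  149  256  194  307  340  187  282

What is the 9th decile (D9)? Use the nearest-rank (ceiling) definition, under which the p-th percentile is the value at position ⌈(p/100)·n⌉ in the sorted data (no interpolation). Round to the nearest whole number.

Sorted: 149, 150, 166, 167, 187, 194, 198, 200, 213, 221, 253, 256, 265, 282, 290, 307, 340.
n = 17.
Position = ⌈90/100 · 17⌉ = ⌈15.3⌉ = 16.
The value at rank 16 is 307.

307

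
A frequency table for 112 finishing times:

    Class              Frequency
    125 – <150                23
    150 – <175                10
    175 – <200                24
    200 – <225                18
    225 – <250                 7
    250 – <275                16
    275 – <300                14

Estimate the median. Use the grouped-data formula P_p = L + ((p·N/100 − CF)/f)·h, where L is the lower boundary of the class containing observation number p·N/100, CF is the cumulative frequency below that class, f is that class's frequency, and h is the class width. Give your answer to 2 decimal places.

198.96

N = 112; target position k = 50/100 · 112 = 56.
Cumulative frequencies: 23, 33, 57, 75, 82, 98, 112.
Observation 56 falls in the class 175 – <200.
L = 175, CF = 33, f = 24, h = 25.
P50 = 175 + ((56 − 33)/24)·25 = 175 + 23.9583 = 198.958.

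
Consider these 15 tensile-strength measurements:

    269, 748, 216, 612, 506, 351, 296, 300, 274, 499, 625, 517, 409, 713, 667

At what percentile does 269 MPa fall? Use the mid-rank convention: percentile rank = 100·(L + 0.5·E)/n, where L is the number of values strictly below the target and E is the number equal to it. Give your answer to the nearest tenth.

10.0

Sorted: 216, 269, 274, 296, 300, 351, 409, 499, 506, 517, 612, 625, 667, 713, 748.
Count below 269: L = 1; count equal: E = 1; n = 15.
Percentile rank = 100·(1 + 0.5·1)/15 = 100·1.5/15 = 10.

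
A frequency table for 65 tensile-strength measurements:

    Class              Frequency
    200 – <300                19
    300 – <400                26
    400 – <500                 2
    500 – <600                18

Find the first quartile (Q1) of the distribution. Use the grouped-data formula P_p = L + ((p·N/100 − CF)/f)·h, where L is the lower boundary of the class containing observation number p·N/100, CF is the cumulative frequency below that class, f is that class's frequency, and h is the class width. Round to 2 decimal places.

N = 65; target position k = 25/100 · 65 = 16.25.
Cumulative frequencies: 19, 45, 47, 65.
Observation 16.25 falls in the class 200 – <300.
L = 200, CF = 0, f = 19, h = 100.
P25 = 200 + ((16.25 − 0)/19)·100 = 200 + 85.5263 = 285.526.

285.53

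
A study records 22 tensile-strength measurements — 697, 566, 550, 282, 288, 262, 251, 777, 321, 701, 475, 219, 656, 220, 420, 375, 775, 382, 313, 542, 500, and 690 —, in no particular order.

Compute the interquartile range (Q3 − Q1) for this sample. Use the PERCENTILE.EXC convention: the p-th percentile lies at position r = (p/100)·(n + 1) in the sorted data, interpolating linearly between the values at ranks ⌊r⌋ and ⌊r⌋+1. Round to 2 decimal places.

378.00

Sorted: 219, 220, 251, 262, 282, 288, 313, 321, 375, 382, 420, 475, 500, 542, 550, 566, 656, 690, 697, 701, 775, 777.
n = 22.
P25: r = 5.75; ranks 5–6 are 282, 288; interpolating gives 286.5.
P75: r = 17.25; ranks 17–18 are 656, 690; interpolating gives 664.5.
Difference: 664.5 − 286.5 = 378.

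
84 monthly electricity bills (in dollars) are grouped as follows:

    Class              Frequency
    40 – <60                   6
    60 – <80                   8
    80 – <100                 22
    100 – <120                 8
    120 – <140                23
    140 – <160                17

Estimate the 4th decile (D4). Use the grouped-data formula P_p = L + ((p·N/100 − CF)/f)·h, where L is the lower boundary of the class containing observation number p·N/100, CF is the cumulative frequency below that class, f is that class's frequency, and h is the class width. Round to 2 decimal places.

97.82

N = 84; target position k = 40/100 · 84 = 33.6.
Cumulative frequencies: 6, 14, 36, 44, 67, 84.
Observation 33.6 falls in the class 80 – <100.
L = 80, CF = 14, f = 22, h = 20.
P40 = 80 + ((33.6 − 14)/22)·20 = 80 + 17.8182 = 97.8182.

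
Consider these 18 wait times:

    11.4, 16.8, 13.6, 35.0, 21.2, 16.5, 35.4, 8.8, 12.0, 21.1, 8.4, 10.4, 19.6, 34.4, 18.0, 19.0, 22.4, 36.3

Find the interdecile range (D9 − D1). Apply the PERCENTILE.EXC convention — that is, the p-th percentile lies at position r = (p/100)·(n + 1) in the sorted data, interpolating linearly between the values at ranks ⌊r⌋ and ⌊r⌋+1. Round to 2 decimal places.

Sorted: 8.4, 8.8, 10.4, 11.4, 12.0, 13.6, 16.5, 16.8, 18.0, 19.0, 19.6, 21.1, 21.2, 22.4, 34.4, 35.0, 35.4, 36.3.
n = 18.
P10: r = 1.9; ranks 1–2 are 8.4, 8.8; interpolating gives 8.76.
P90: r = 17.1; ranks 17–18 are 35.4, 36.3; interpolating gives 35.49.
Difference: 35.49 − 8.76 = 26.73.

26.73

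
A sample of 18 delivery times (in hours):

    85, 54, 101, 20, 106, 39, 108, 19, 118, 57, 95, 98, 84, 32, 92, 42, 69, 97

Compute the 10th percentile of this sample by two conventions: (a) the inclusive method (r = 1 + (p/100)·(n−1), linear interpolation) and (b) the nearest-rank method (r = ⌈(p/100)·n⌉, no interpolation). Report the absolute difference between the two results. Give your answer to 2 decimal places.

8.40

Sorted: 19, 20, 32, 39, 42, 54, 57, 69, 84, 85, 92, 95, 97, 98, 101, 106, 108, 118.
n = 18.
(a) r = 2.7; between ranks 2 (20) and 3 (32): 28.4.
(b) the nearest-rank method: rank 2 → 20.
|28.4 − 20| = 8.4.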